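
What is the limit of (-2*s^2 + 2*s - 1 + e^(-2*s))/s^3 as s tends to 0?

-4/3

Direct substitution gives 0/0.
Apply L'Hôpital: lim (-4*s + 2 - 2*e^(-2*s))/(3*s^2), still 0/0.
Apply L'Hôpital: lim (-4 + 4*e^(-2*s))/(6*s), still 0/0.
After 3 applications of L'Hôpital's rule the quotient is (-8*e^(-2*s))/(6); substituting s = 0 gives -4/3.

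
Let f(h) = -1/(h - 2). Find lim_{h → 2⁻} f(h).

As h → 2⁻, (h - 2) → 0⁻, so (h - 2)^1 → 0⁻ and -1/(h - 2)^1 → ∞.

∞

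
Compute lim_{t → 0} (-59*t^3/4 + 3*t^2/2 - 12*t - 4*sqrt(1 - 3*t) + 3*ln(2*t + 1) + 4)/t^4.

Substitution gives 0/0 (the numerator vanishes to order 4).
Expand each term to order t^4: the coefficient of t^4 in -4·√(1 - 3t) is 405/32 and in 3·ln(1 + 2t) is -12.
Lower-order terms cancel with the polynomial part, so the numerator is (21/32)·t^4 + o(t^4), and the limit is (21/32)/(1) = 21/32.

21/32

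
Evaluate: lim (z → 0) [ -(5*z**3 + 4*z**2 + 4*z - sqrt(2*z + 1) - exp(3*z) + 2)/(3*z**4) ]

Substitution gives 0/0 (the numerator vanishes to order 4).
Expand each term to order z^4: the coefficient of z^4 in −e^(3z) is -27/8 and in −√(1 + 2z) is 5/8.
Lower-order terms cancel with the polynomial part, so the numerator is (-11/4)·z^4 + o(z^4), and the limit is (-11/4)/(-3) = 11/12.

11/12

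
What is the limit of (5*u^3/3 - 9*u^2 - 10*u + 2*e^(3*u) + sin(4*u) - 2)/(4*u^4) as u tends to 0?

Substitution gives 0/0; apply L'Hôpital's rule 4 times.
After differentiating numerator and denominator 4 times the quotient is (162*e^(3*u) + 256*sin(4*u))/(96); at u = 0 this is 27/16.

27/16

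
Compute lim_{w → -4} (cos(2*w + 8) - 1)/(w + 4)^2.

Direct substitution gives 0/0.
Apply L'Hôpital: lim (-2*sin(2*w + 8))/(2*w + 8), still 0/0.
After 2 applications of L'Hôpital's rule the quotient is (-4*cos(2*w + 8))/(2); substituting w = -4 gives -2.

-2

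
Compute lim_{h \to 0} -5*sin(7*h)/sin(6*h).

Substitution gives 0/0.
Divide numerator and denominator by h: sin(7h)/h → 7 and sin(6h)/h → 6, so the limit is -5·7/6 = -35/6.

-35/6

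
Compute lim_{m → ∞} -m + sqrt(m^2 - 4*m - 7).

This has the form ∞ − ∞. Multiply and divide by the conjugate √(m^2 - 4*m - 7) + m.
That gives (-4m - 7) / (√(m^2 - 4*m - 7) + m).
Divide numerator and denominator by m: the limit is -4/(2·1) = -2.

-2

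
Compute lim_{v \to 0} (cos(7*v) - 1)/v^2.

-49/2

Direct substitution gives 0/0.
Apply L'Hôpital: lim (-7*sin(7*v))/(2*v), still 0/0.
After 2 applications of L'Hôpital's rule the quotient is (-49*cos(7*v))/(2); substituting v = 0 gives -49/2.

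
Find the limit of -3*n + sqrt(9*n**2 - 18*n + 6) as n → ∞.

-3

This has the form ∞ − ∞. Multiply and divide by the conjugate √(9*n^2 - 18*n + 6) + 3n.
That gives (-18n + 6) / (√(9*n^2 - 18*n + 6) + 3n).
Divide numerator and denominator by n: the limit is -18/(2·3) = -3.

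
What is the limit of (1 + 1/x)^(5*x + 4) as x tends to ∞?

e^(5)

Write it as [(1 + 1/x)^x]^(5) · (1 + 1/x)^(4). The bracketed term tends to e^(1) and the second factor to 1, so the limit is e^(5).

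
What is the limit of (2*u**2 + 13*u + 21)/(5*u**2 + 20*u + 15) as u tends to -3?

-1/10

At u = -3 both the top and bottom vanish — a removable singularity. Factoring out (u + 3) from each leaves (2*u + 7)/(5*u + 5), which at u = -3 equals -1/10.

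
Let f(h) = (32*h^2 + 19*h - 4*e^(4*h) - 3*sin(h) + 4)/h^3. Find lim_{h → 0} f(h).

Substitution gives 0/0; apply L'Hôpital's rule 3 times.
After differentiating numerator and denominator 3 times the quotient is (-256*e^(4*h) + 3*cos(h))/(6); at h = 0 this is -253/6.

-253/6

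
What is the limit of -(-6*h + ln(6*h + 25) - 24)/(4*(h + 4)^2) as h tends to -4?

Direct substitution gives 0/0.
Apply L'Hôpital: lim (-6 + 6/(6*h + 25))/(-8*h - 32), still 0/0.
After 2 applications of L'Hôpital's rule the quotient is (-36/(6*h + 25)^2)/(-8); substituting h = -4 gives 9/2.

9/2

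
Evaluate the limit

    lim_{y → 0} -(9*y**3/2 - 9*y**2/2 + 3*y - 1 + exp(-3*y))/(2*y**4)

Direct substitution gives 0/0.
Apply L'Hôpital: lim (27*y^2/2 - 9*y + 3 - 3*e^(-3*y))/(-8*y^3), still 0/0.
Apply L'Hôpital: lim (27*y - 9 + 9*e^(-3*y))/(-24*y^2), still 0/0.
Apply L'Hôpital: lim (27 - 27*e^(-3*y))/(-48*y), still 0/0.
After 4 applications of L'Hôpital's rule the quotient is (81*e^(-3*y))/(-48); substituting y = 0 gives -27/16.

-27/16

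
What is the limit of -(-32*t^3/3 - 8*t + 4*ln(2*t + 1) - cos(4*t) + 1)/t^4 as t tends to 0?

80/3

Substitution gives 0/0 (the numerator vanishes to order 4).
Expand each term to order t^4: the coefficient of t^4 in −cos(4t) is -32/3 and in 4·ln(1 + 2t) is -16.
Lower-order terms cancel with the polynomial part, so the numerator is (-80/3)·t^4 + o(t^4), and the limit is (-80/3)/(-1) = 80/3.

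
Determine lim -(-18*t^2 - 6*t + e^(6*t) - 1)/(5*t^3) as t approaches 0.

Direct substitution gives 0/0.
Apply L'Hôpital: lim (-36*t + 6*e^(6*t) - 6)/(-15*t^2), still 0/0.
Apply L'Hôpital: lim (36*e^(6*t) - 36)/(-30*t), still 0/0.
After 3 applications of L'Hôpital's rule the quotient is (216*e^(6*t))/(-30); substituting t = 0 gives -36/5.

-36/5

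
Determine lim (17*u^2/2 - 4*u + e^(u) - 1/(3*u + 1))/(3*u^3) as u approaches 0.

163/18

Substitution gives 0/0 (the numerator vanishes to order 3).
Expand each term to order u^3: the coefficient of u^3 in −1/(1 + 3u) is 27 and in e^(u) is 1/6.
Lower-order terms cancel with the polynomial part, so the numerator is (163/6)·u^3 + o(u^3), and the limit is (163/6)/(3) = 163/18.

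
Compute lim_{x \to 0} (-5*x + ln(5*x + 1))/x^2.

-25/2

Direct substitution gives 0/0.
Apply L'Hôpital: lim (-5 + 5/(5*x + 1))/(2*x), still 0/0.
After 2 applications of L'Hôpital's rule the quotient is (-25/(5*x + 1)^2)/(2); substituting x = 0 gives -25/2.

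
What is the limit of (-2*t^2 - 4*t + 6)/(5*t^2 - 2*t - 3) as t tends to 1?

Since t = 1 makes numerator and denominator zero, (t - 1) divides both.
Cancelling it gives (-2*t - 6)/(5*t + 3); now plug in t = 1 to get -1.

-1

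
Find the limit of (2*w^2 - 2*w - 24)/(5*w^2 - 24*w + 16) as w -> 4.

7/8

At w = 4 both the top and bottom vanish — a removable singularity. Factoring out (w - 4) from each leaves (2*w + 6)/(5*w - 4), which at w = 4 equals 7/8.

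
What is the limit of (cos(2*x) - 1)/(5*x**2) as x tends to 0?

Direct substitution gives 0/0.
Apply L'Hôpital: lim (-2*sin(2*x))/(10*x), still 0/0.
After 2 applications of L'Hôpital's rule the quotient is (-4*cos(2*x))/(10); substituting x = 0 gives -2/5.

-2/5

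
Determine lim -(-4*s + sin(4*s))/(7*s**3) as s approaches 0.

Direct substitution gives 0/0.
Apply L'Hôpital: lim (4*cos(4*s) - 4)/(-21*s^2), still 0/0.
Apply L'Hôpital: lim (-16*sin(4*s))/(-42*s), still 0/0.
After 3 applications of L'Hôpital's rule the quotient is (-64*cos(4*s))/(-42); substituting s = 0 gives 32/21.

32/21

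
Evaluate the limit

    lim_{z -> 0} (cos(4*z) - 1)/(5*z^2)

-8/5

Direct substitution gives 0/0.
Apply L'Hôpital: lim (-4*sin(4*z))/(10*z), still 0/0.
After 2 applications of L'Hôpital's rule the quotient is (-16*cos(4*z))/(10); substituting z = 0 gives -8/5.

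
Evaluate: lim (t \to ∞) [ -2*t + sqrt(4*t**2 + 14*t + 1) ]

7/2

This has the form ∞ − ∞. Multiply and divide by the conjugate √(4*t^2 + 14*t + 1) + 2t.
That gives (14t + 1) / (√(4*t^2 + 14*t + 1) + 2t).
Divide numerator and denominator by t: the limit is 14/(2·2) = 7/2.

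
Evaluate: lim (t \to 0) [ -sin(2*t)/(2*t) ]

-1

Substitution gives 0/0.
Write it as (2/(-2))·sin(2t)/(2t); since sin(u)/u → 1, the limit is -1.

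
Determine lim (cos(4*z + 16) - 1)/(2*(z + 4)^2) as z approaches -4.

Direct substitution gives 0/0.
Apply L'Hôpital: lim (-4*sin(4*z + 16))/(4*z + 16), still 0/0.
After 2 applications of L'Hôpital's rule the quotient is (-16*cos(4*z + 16))/(4); substituting z = -4 gives -4.

-4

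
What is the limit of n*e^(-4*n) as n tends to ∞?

0

Write as n^1/e^{4n}, an ∞/∞ form.
Exponential growth dominates any polynomial, so repeated L'Hôpital (or the standard result) gives 0.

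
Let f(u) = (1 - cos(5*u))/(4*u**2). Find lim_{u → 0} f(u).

Substitution gives 0/0.
Use (1 − cos θ)/θ² → 1/2 with θ = 5u: the limit is 5²/(2·4) = 25/8.

25/8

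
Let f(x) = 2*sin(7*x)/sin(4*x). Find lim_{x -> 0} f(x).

7/2

Substitution gives 0/0.
Divide numerator and denominator by x: sin(7x)/x → 7 and sin(4x)/x → 4, so the limit is 2·7/4 = 7/2.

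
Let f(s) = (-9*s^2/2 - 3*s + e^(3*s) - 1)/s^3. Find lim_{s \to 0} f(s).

9/2

Direct substitution gives 0/0.
Apply L'Hôpital: lim (-9*s + 3*e^(3*s) - 3)/(3*s^2), still 0/0.
Apply L'Hôpital: lim (9*e^(3*s) - 9)/(6*s), still 0/0.
After 3 applications of L'Hôpital's rule the quotient is (27*e^(3*s))/(6); substituting s = 0 gives 9/2.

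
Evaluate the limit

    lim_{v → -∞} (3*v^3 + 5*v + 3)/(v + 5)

The numerator has higher degree (3 > 1); the quotient behaves like (3/(1))·v^2 for large |v|.
As v → −∞ this diverges to ∞.

∞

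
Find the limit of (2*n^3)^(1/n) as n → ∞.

Base → ∞ and exponent → 0: an ∞^0 form.
Take logs: (1/n)·ln(2·n^3) = (ln 2 + 3·ln n)/n → 0.
So the limit is e^0 = 1.

1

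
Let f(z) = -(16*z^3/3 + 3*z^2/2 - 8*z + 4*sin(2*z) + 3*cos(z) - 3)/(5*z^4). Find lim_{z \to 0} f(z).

Substitution gives 0/0 (the numerator vanishes to order 4).
Expand each term to order z^4: the coefficient of z^4 in 4·sin(2z) is 0 and in 3·cos(z) is 1/8.
Lower-order terms cancel with the polynomial part, so the numerator is (1/8)·z^4 + o(z^4), and the limit is (1/8)/(-5) = -1/40.

-1/40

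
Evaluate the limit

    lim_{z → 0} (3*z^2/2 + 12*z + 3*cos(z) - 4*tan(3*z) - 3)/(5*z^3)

-36/5

Substitution gives 0/0; apply L'Hôpital's rule 3 times.
After differentiating numerator and denominator 3 times the quotient is (3*sin(z) - 648*tan(3*z)^4 - 864*tan(3*z)^2 - 216)/(30); at z = 0 this is -36/5.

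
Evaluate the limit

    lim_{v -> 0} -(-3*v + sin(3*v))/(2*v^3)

9/4

Direct substitution gives 0/0.
Apply L'Hôpital: lim (3*cos(3*v) - 3)/(-6*v^2), still 0/0.
Apply L'Hôpital: lim (-9*sin(3*v))/(-12*v), still 0/0.
After 3 applications of L'Hôpital's rule the quotient is (-27*cos(3*v))/(-12); substituting v = 0 gives 9/4.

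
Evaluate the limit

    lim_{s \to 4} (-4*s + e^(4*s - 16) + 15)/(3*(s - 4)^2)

8/3

Direct substitution gives 0/0.
Apply L'Hôpital: lim (4*e^(4*s - 16) - 4)/(6*s - 24), still 0/0.
After 2 applications of L'Hôpital's rule the quotient is (16*e^(4*s - 16))/(6); substituting s = 4 gives 8/3.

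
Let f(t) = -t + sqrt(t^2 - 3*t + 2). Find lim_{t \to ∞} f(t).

-3/2

An ∞ − ∞ form. Rationalising with the conjugate, the difference becomes (-3t + 2) / (√(t^2 - 3*t + 2) + t).
For large t the denominator behaves like 2·t, so the quotient tends to -3/2 = -3/2.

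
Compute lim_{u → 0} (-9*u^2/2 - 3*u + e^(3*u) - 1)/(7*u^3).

Direct substitution gives 0/0.
Apply L'Hôpital: lim (-9*u + 3*e^(3*u) - 3)/(21*u^2), still 0/0.
Apply L'Hôpital: lim (9*e^(3*u) - 9)/(42*u), still 0/0.
After 3 applications of L'Hôpital's rule the quotient is (27*e^(3*u))/(42); substituting u = 0 gives 9/14.

9/14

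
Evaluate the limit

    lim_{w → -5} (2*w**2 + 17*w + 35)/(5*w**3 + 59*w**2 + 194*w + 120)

Since w = -5 makes numerator and denominator zero, (w + 5) divides both.
Cancelling it gives (2*w + 7)/(5*w^2 + 34*w + 24); now plug in w = -5 to get 1/7.

1/7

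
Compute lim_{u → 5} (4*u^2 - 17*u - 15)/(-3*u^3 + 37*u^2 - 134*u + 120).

23/11

Direct substitution gives 0/0, so factor. Both numerator and denominator have (u - 5) as a factor.
After cancelling, the expression reduces to (4*u + 3)/(-3*u^2 + 22*u - 24).
Substituting u = 5 gives 23/11.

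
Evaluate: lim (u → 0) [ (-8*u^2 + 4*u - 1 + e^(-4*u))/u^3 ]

-32/3

Direct substitution gives 0/0.
Apply L'Hôpital: lim (-16*u + 4 - 4*e^(-4*u))/(3*u^2), still 0/0.
Apply L'Hôpital: lim (-16 + 16*e^(-4*u))/(6*u), still 0/0.
After 3 applications of L'Hôpital's rule the quotient is (-64*e^(-4*u))/(6); substituting u = 0 gives -32/3.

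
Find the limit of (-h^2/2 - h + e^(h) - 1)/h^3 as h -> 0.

1/6

Direct substitution gives 0/0.
Apply L'Hôpital: lim (-h + e^(h) - 1)/(3*h^2), still 0/0.
Apply L'Hôpital: lim (e^(h) - 1)/(6*h), still 0/0.
After 3 applications of L'Hôpital's rule the quotient is (e^(h))/(6); substituting h = 0 gives 1/6.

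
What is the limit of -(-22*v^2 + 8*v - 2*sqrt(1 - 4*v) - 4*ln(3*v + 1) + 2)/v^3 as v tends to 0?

28

Substitution gives 0/0; apply L'Hôpital's rule 3 times.
After differentiating numerator and denominator 3 times the quotient is (-216/(3*v + 1)^3 + 48/(1 - 4*v)^(5/2))/(-6); at v = 0 this is 28.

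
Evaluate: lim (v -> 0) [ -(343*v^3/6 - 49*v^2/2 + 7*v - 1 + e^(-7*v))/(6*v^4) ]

Direct substitution gives 0/0.
Apply L'Hôpital: lim (343*v^2/2 - 49*v + 7 - 7*e^(-7*v))/(-24*v^3), still 0/0.
Apply L'Hôpital: lim (343*v - 49 + 49*e^(-7*v))/(-72*v^2), still 0/0.
Apply L'Hôpital: lim (343 - 343*e^(-7*v))/(-144*v), still 0/0.
After 4 applications of L'Hôpital's rule the quotient is (2401*e^(-7*v))/(-144); substituting v = 0 gives -2401/144.

-2401/144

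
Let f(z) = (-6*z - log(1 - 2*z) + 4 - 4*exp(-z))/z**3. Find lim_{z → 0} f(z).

Substitution gives 0/0 (the numerator vanishes to order 3).
Expand each term to order z^3: the coefficient of z^3 in -4·e^(-z) is 2/3 and in −ln(1 - 2z) is 8/3.
Lower-order terms cancel with the polynomial part, so the numerator is (10/3)·z^3 + o(z^3), and the limit is (10/3)/(1) = 10/3.

10/3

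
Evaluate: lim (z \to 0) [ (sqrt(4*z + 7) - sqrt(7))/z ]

Substitution gives 0/0. Multiply numerator and denominator by the conjugate √(7 + 4z) + √7.
The numerator becomes (7 + 4z) − 7 = 4z, so the expression simplifies to 4/(√(7 + 4z) + √7).
Letting z → 0 gives 4/(2√7) = 2*√(7)/7.

2*√(7)/7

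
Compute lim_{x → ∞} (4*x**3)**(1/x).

1

Base → ∞ and exponent → 0: an ∞^0 form.
Take logs: (1/x)·ln(4·x^3) = (ln 4 + 3·ln x)/x → 0.
So the limit is e^0 = 1.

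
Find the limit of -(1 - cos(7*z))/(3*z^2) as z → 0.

Substitution gives 0/0.
Use (1 − cos u)/u² → 1/2 with u = 7z: the limit is 7²/(2·(-3)) = -49/6.

-49/6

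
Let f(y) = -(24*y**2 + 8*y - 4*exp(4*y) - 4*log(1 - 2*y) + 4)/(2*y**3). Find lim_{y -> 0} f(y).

16

Substitution gives 0/0 (the numerator vanishes to order 3).
Expand each term to order y^3: the coefficient of y^3 in -4·ln(1 - 2y) is 32/3 and in -4·e^(4y) is -128/3.
Lower-order terms cancel with the polynomial part, so the numerator is (-32)·y^3 + o(y^3), and the limit is (-32)/(-2) = 16.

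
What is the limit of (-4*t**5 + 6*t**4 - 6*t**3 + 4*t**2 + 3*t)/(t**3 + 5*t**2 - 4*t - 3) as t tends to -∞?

-∞

The numerator has higher degree (5 > 3); the quotient behaves like (-4/(1))·t^2 for large |t|.
As t → −∞ this diverges to -∞.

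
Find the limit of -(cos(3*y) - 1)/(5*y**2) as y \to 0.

9/10

Direct substitution gives 0/0.
Apply L'Hôpital: lim (-3*sin(3*y))/(-10*y), still 0/0.
After 2 applications of L'Hôpital's rule the quotient is (-9*cos(3*y))/(-10); substituting y = 0 gives 9/10.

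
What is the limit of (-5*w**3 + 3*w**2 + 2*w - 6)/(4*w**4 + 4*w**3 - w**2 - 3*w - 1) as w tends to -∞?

The denominator has degree 4 and the numerator degree 3. Dividing numerator and denominator by w^4 sends every term to 0 except the leading denominator term, so the limit is 0.

0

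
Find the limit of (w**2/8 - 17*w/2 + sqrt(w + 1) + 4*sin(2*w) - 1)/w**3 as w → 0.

Substitution gives 0/0; apply L'Hôpital's rule 3 times.
After differentiating numerator and denominator 3 times the quotient is (-32*cos(2*w) + 3/(8*(w + 1)^(5/2)))/(6); at w = 0 this is -253/48.

-253/48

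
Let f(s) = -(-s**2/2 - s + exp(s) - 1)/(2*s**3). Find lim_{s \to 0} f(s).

Direct substitution gives 0/0.
Apply L'Hôpital: lim (-s + e^(s) - 1)/(-6*s^2), still 0/0.
Apply L'Hôpital: lim (e^(s) - 1)/(-12*s), still 0/0.
After 3 applications of L'Hôpital's rule the quotient is (e^(s))/(-12); substituting s = 0 gives -1/12.

-1/12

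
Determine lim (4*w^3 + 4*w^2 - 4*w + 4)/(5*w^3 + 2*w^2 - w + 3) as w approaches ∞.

4/5

Numerator and denominator both have degree 3.
Dividing every term by w^3, all lower-order terms vanish and the limit is the ratio of leading coefficients, 4/(5) = 4/5.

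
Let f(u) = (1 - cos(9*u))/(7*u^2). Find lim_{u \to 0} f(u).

Substitution gives 0/0.
Use (1 − cos θ)/θ² → 1/2 with θ = 9u: the limit is 9²/(2·7) = 81/14.

81/14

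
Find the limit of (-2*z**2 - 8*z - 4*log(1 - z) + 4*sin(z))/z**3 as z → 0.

2/3

Substitution gives 0/0; apply L'Hôpital's rule 3 times.
After differentiating numerator and denominator 3 times the quotient is (-4*cos(z) - 8/(z - 1)^3)/(6); at z = 0 this is 2/3.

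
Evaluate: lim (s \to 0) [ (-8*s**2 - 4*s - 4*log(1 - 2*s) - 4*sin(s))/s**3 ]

Substitution gives 0/0 (the numerator vanishes to order 3).
Expand each term to order s^3: the coefficient of s^3 in -4·sin(s) is 2/3 and in -4·ln(1 - 2s) is 32/3.
Lower-order terms cancel with the polynomial part, so the numerator is (34/3)·s^3 + o(s^3), and the limit is (34/3)/(1) = 34/3.

34/3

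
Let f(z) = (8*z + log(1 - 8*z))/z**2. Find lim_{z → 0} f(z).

-32

Direct substitution gives 0/0.
Apply L'Hôpital: lim (8 - 8/(1 - 8*z))/(2*z), still 0/0.
After 2 applications of L'Hôpital's rule the quotient is (-64/(1 - 8*z)^2)/(2); substituting z = 0 gives -32.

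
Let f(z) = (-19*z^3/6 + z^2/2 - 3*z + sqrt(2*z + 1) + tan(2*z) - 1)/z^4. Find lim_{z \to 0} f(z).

Substitution gives 0/0; apply L'Hôpital's rule 4 times.
After differentiating numerator and denominator 4 times the quotient is (384*tan(2*z)^3/cos(2*z)^2 + 256*tan(2*z)/cos(2*z)^2 - 15/(2*z + 1)^(7/2))/(24); at z = 0 this is -5/8.

-5/8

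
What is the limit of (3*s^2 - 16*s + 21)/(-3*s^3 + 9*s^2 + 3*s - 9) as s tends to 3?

-1/12

Since s = 3 makes numerator and denominator zero, (s - 3) divides both.
Cancelling it gives (3*s - 7)/(3 - 3*s^2); now plug in s = 3 to get -1/12.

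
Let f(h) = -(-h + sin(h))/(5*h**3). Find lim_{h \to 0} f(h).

Direct substitution gives 0/0.
Apply L'Hôpital: lim (cos(h) - 1)/(-15*h^2), still 0/0.
Apply L'Hôpital: lim (-sin(h))/(-30*h), still 0/0.
After 3 applications of L'Hôpital's rule the quotient is (-cos(h))/(-30); substituting h = 0 gives 1/30.

1/30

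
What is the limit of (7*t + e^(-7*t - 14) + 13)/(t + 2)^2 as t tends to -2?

Direct substitution gives 0/0.
Apply L'Hôpital: lim (7 - 7*e^(-7*t - 14))/(2*t + 4), still 0/0.
After 2 applications of L'Hôpital's rule the quotient is (49*e^(-7*t - 14))/(2); substituting t = -2 gives 49/2.

49/2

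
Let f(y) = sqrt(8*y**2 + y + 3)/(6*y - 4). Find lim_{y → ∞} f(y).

For large |y|, √(8*y^2 + y + 3) ≈ √8·|y| and the denominator ≈ 6y.
Since y → +∞, |y| = y, giving √8/(6) = √(2)/3.

√(2)/3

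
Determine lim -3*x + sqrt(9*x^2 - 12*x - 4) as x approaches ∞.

-2

An ∞ − ∞ form. Rationalising with the conjugate, the difference becomes (-12x - 4) / (√(9*x^2 - 12*x - 4) + 3x).
For large x the denominator behaves like 2·3x, so the quotient tends to -12/6 = -2.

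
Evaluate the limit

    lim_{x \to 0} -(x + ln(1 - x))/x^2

1/2

Direct substitution gives 0/0.
Apply L'Hôpital: lim (1 - 1/(1 - x))/(-2*x), still 0/0.
After 2 applications of L'Hôpital's rule the quotient is (-1/(1 - x)^2)/(-2); substituting x = 0 gives 1/2.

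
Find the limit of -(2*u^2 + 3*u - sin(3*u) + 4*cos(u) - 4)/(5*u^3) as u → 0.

-9/10

Substitution gives 0/0; apply L'Hôpital's rule 3 times.
After differentiating numerator and denominator 3 times the quotient is (4*sin(u) + 27*cos(3*u))/(-30); at u = 0 this is -9/10.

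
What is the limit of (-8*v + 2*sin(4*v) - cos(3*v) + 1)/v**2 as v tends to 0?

Substitution gives 0/0; apply L'Hôpital's rule 2 times.
After differentiating numerator and denominator 2 times the quotient is (-32*sin(4*v) + 9*cos(3*v))/(2); at v = 0 this is 9/2.

9/2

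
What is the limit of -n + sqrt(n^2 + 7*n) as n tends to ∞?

7/2

An ∞ − ∞ form. Rationalising with the conjugate, the difference becomes (7n) / (√(n^2 + 7*n) + n).
For large n the denominator behaves like 2·n, so the quotient tends to 7/2 = 7/2.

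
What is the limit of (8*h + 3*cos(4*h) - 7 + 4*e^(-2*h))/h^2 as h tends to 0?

Substitution gives 0/0; apply L'Hôpital's rule 2 times.
After differentiating numerator and denominator 2 times the quotient is (-48*cos(4*h) + 16*e^(-2*h))/(2); at h = 0 this is -16.

-16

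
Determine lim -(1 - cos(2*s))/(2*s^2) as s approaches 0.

-1

Substitution gives 0/0.
Use (1 − cos u)/u² → 1/2 with u = 2s: the limit is 2²/(2·(-2)) = -1.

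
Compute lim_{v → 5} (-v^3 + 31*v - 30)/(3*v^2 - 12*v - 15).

-22/9

At v = 5 both the top and bottom vanish — a removable singularity. Factoring out (v - 5) from each leaves (-v^2 - 5*v + 6)/(3*v + 3), which at v = 5 equals -22/9.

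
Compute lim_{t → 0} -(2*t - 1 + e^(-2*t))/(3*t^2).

-2/3

Direct substitution gives 0/0.
Apply L'Hôpital: lim (2 - 2*e^(-2*t))/(-6*t), still 0/0.
After 2 applications of L'Hôpital's rule the quotient is (4*e^(-2*t))/(-6); substituting t = 0 gives -2/3.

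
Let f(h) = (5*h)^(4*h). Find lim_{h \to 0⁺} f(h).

Base → 0⁺ and exponent → 0⁺: a 0^0 form.
Take logs: 4h·ln(5h). This is 0·(−∞); rewriting as ln(5h)/(1/(4h)) and applying L'Hôpital gives 0.
Hence the limit is e^0 = 1.

1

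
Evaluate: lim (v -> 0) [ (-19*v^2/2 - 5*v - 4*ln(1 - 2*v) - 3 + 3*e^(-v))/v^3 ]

Substitution gives 0/0 (the numerator vanishes to order 3).
Expand each term to order v^3: the coefficient of v^3 in -4·ln(1 - 2v) is 32/3 and in 3·e^(-v) is -1/2.
Lower-order terms cancel with the polynomial part, so the numerator is (61/6)·v^3 + o(v^3), and the limit is (61/6)/(1) = 61/6.

61/6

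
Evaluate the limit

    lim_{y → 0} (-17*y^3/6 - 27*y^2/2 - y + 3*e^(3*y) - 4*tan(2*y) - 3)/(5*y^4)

81/40

Substitution gives 0/0; apply L'Hôpital's rule 4 times.
After differentiating numerator and denominator 4 times the quotient is (243*e^(3*y) - 1536*tan(2*y)^5 - 2560*tan(2*y)^3 - 1024*tan(2*y))/(120); at y = 0 this is 81/40.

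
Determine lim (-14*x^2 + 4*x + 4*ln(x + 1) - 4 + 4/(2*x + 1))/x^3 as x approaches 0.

-92/3

Substitution gives 0/0; apply L'Hôpital's rule 3 times.
After differentiating numerator and denominator 3 times the quotient is (-192/(2*x + 1)^4 + 8/(x + 1)^3)/(6); at x = 0 this is -92/3.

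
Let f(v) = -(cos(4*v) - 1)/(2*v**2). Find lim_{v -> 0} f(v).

4

Direct substitution gives 0/0.
Apply L'Hôpital: lim (-4*sin(4*v))/(-4*v), still 0/0.
After 2 applications of L'Hôpital's rule the quotient is (-16*cos(4*v))/(-4); substituting v = 0 gives 4.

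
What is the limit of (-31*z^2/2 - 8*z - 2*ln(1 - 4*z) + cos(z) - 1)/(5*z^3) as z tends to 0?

Substitution gives 0/0 (the numerator vanishes to order 3).
Expand each term to order z^3: the coefficient of z^3 in cos(z) is 0 and in -2·ln(1 - 4z) is 128/3.
Lower-order terms cancel with the polynomial part, so the numerator is (128/3)·z^3 + o(z^3), and the limit is (128/3)/(5) = 128/15.

128/15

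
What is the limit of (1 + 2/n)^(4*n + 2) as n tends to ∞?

e^(8)

Write it as [(1 + 2/n)^n]^(4) · (1 + 2/n)^(2). The bracketed term tends to e^(2) and the second factor to 1, so the limit is e^(8).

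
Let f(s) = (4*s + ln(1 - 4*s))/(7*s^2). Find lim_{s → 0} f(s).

Direct substitution gives 0/0.
Apply L'Hôpital: lim (4 - 4/(1 - 4*s))/(14*s), still 0/0.
After 2 applications of L'Hôpital's rule the quotient is (-16/(1 - 4*s)^2)/(14); substituting s = 0 gives -8/7.

-8/7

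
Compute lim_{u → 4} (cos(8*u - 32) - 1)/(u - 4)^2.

Direct substitution gives 0/0.
Apply L'Hôpital: lim (-8*sin(8*u - 32))/(2*u - 8), still 0/0.
After 2 applications of L'Hôpital's rule the quotient is (-64*cos(8*u - 32))/(2); substituting u = 4 gives -32.

-32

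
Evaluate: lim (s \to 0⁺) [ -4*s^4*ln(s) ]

This is a 0·(−∞) form. Rewrite as -4·ln(s) / s^(−4) and apply L'Hôpital:
the derivative quotient is -4·(1/s) / (−4·s^(−5)) = (4/4)·s^4 → 0.

0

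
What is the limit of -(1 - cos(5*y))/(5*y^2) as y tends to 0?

-5/2

Substitution gives 0/0.
Use (1 − cos u)/u² → 1/2 with u = 5y: the limit is 5²/(2·(-5)) = -5/2.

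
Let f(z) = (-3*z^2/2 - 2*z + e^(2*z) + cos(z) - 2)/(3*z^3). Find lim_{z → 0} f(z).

Substitution gives 0/0 (the numerator vanishes to order 3).
Expand each term to order z^3: the coefficient of z^3 in e^(2z) is 4/3 and in cos(z) is 0.
Lower-order terms cancel with the polynomial part, so the numerator is (4/3)·z^3 + o(z^3), and the limit is (4/3)/(3) = 4/9.

4/9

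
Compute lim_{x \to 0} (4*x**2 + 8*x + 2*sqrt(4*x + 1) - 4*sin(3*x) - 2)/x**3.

26

Substitution gives 0/0 (the numerator vanishes to order 3).
Expand each term to order x^3: the coefficient of x^3 in 2·√(1 + 4x) is 8 and in -4·sin(3x) is 18.
Lower-order terms cancel with the polynomial part, so the numerator is (26)·x^3 + o(x^3), and the limit is (26)/(1) = 26.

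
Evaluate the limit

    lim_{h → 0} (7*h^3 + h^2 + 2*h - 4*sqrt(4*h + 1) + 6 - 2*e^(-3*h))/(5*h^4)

133/20

Substitution gives 0/0 (the numerator vanishes to order 4).
Expand each term to order h^4: the coefficient of h^4 in -4·√(1 + 4h) is 40 and in -2·e^(-3h) is -27/4.
Lower-order terms cancel with the polynomial part, so the numerator is (133/4)·h^4 + o(h^4), and the limit is (133/4)/(5) = 133/20.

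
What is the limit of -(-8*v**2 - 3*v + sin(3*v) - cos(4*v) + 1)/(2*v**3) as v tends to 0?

9/4

Substitution gives 0/0 (the numerator vanishes to order 3).
Expand each term to order v^3: the coefficient of v^3 in −cos(4v) is 0 and in sin(3v) is -9/2.
Lower-order terms cancel with the polynomial part, so the numerator is (-9/2)·v^3 + o(v^3), and the limit is (-9/2)/(-2) = 9/4.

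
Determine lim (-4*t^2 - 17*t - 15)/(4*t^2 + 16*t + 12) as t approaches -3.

At t = -3 both the top and bottom vanish — a removable singularity. Factoring out (t + 3) from each leaves (-4*t - 5)/(4*t + 4), which at t = -3 equals -7/8.

-7/8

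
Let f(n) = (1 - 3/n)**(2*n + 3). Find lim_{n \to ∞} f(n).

e^(-6)

The base → 1 and the exponent → ∞: a 1^∞ form.
Take logarithms: (2n + 3)·ln(1 - 3/n). Since ln(1+u) ~ u for small u, this behaves like (2n)·(-3/n) → -6.
So the limit is e^(-6).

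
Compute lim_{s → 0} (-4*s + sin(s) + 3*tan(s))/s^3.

Substitution gives 0/0; apply L'Hôpital's rule 3 times.
After differentiating numerator and denominator 3 times the quotient is (-cos(s) + 18*tan(s)^4 + 24*tan(s)^2 + 6)/(6); at s = 0 this is 5/6.

5/6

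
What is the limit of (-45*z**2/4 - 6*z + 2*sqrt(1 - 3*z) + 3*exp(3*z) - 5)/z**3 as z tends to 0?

Substitution gives 0/0; apply L'Hôpital's rule 3 times.
After differentiating numerator and denominator 3 times the quotient is (81*e^(3*z) - 81/(4*(1 - 3*z)^(5/2)))/(6); at z = 0 this is 81/8.

81/8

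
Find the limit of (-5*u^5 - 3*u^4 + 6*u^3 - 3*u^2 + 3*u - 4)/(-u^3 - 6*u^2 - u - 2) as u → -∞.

∞

The numerator has higher degree (5 > 3); the quotient behaves like (-5/(-1))·u^2 for large |u|.
As u → −∞ this diverges to ∞.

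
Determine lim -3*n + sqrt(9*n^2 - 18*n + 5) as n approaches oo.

This has the form ∞ − ∞. Multiply and divide by the conjugate √(9*n^2 - 18*n + 5) + 3n.
That gives (-18n + 5) / (√(9*n^2 - 18*n + 5) + 3n).
Divide numerator and denominator by n: the limit is -18/(2·3) = -3.

-3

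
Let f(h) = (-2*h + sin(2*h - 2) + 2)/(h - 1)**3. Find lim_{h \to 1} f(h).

Direct substitution gives 0/0.
Apply L'Hôpital: lim (2*cos(2*h - 2) - 2)/(3*(h - 1)^2), still 0/0.
Apply L'Hôpital: lim (-4*sin(2*h - 2))/(6*h - 6), still 0/0.
After 3 applications of L'Hôpital's rule the quotient is (-8*cos(2*h - 2))/(6); substituting h = 1 gives -4/3.

-4/3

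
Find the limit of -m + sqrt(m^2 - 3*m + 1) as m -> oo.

-3/2

This has the form ∞ − ∞. Multiply and divide by the conjugate √(m^2 - 3*m + 1) + m.
That gives (-3m + 1) / (√(m^2 - 3*m + 1) + m).
Divide numerator and denominator by m: the limit is -3/(2·1) = -3/2.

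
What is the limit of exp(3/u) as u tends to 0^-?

0

As u → 0⁻, 3/(u) → −∞, so e^(3/(u)) → 0.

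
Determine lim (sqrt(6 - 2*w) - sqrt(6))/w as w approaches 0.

-√(6)/6

A 0/0 form; rationalise with √(6 - 2w) + √6. This collapses the numerator to -2w, leaving -2/(√(6 - 2w) + √6) → -2/(2√6) = -√(6)/6.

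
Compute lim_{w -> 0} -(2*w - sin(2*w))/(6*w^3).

Direct substitution gives 0/0.
Apply L'Hôpital: lim (2 - 2*cos(2*w))/(-18*w^2), still 0/0.
Apply L'Hôpital: lim (4*sin(2*w))/(-36*w), still 0/0.
After 3 applications of L'Hôpital's rule the quotient is (8*cos(2*w))/(-36); substituting w = 0 gives -2/9.

-2/9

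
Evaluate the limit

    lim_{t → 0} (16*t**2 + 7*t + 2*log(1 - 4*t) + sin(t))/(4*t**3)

-257/24

Substitution gives 0/0; apply L'Hôpital's rule 3 times.
After differentiating numerator and denominator 3 times the quotient is (-cos(t) + 256/(4*t - 1)^3)/(24); at t = 0 this is -257/24.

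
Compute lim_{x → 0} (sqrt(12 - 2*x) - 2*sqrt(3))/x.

-√(3)/6

Substitution gives 0/0. Multiply numerator and denominator by the conjugate √(12 - 2x) + √12.
The numerator becomes (12 - 2x) − 12 = -2x, so the expression simplifies to -2/(√(12 - 2x) + √12).
Letting x → 0 gives -2/(2√12) = -√(3)/6.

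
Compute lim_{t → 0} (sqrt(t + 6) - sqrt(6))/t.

√(6)/12

Substitution gives 0/0. Multiply numerator and denominator by the conjugate √(6 + t) + √6.
The numerator becomes (6 + t) − 6 = t, so the expression simplifies to 1/(√(6 + t) + √6).
Letting t → 0 gives 1/(2√6) = √(6)/12.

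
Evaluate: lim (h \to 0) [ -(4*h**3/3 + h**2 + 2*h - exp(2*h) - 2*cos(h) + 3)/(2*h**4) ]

3/8

Substitution gives 0/0 (the numerator vanishes to order 4).
Expand each term to order h^4: the coefficient of h^4 in -2·cos(h) is -1/12 and in −e^(2h) is -2/3.
Lower-order terms cancel with the polynomial part, so the numerator is (-3/4)·h^4 + o(h^4), and the limit is (-3/4)/(-2) = 3/8.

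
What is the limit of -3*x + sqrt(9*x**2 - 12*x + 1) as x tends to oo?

An ∞ − ∞ form. Rationalising with the conjugate, the difference becomes (-12x + 1) / (√(9*x^2 - 12*x + 1) + 3x).
For large x the denominator behaves like 2·3x, so the quotient tends to -12/6 = -2.

-2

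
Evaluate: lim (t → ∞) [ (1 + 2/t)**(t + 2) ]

e^(2)

Write it as [(1 + 2/t)^t]^(1) · (1 + 2/t)^(2). The bracketed term tends to e^(2) and the second factor to 1, so the limit is e^(2).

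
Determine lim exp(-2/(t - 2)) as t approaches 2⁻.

∞

As t → 2⁻, -2/(t - 2) → +∞, so e^(-2/(t - 2)) → ∞.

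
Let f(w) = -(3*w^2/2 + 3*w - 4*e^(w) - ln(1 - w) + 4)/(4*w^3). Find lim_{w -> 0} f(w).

Substitution gives 0/0; apply L'Hôpital's rule 3 times.
After differentiating numerator and denominator 3 times the quotient is (-4*e^(w) - 2/(w - 1)^3)/(-24); at w = 0 this is 1/12.

1/12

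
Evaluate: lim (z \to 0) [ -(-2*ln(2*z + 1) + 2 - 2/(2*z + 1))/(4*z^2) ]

Substitution gives 0/0 (the numerator vanishes to order 2).
Expand each term to order z^2: the coefficient of z^2 in -2·ln(1 + 2z) is 4 and in -2·1/(1 + 2z) is -8.
Lower-order terms cancel with the polynomial part, so the numerator is (-4)·z^2 + o(z^2), and the limit is (-4)/(-4) = 1.

1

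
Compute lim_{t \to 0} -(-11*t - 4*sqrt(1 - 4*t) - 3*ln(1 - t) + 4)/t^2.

Substitution gives 0/0; apply L'Hôpital's rule 2 times.
After differentiating numerator and denominator 2 times the quotient is (3/(t - 1)^2 + 16/(1 - 4*t)^(3/2))/(-2); at t = 0 this is -19/2.

-19/2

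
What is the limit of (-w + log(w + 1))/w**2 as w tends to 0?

-1/2

Direct substitution gives 0/0.
Apply L'Hôpital: lim (-1 + 1/(w + 1))/(2*w), still 0/0.
After 2 applications of L'Hôpital's rule the quotient is (-1/(w + 1)^2)/(2); substituting w = 0 gives -1/2.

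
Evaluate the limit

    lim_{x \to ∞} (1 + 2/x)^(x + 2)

e^(2)

Write it as [(1 + 2/x)^x]^(1) · (1 + 2/x)^(2). The bracketed term tends to e^(2) and the second factor to 1, so the limit is e^(2).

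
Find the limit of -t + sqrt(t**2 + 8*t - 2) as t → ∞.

4

This has the form ∞ − ∞. Multiply and divide by the conjugate √(t^2 + 8*t - 2) + t.
That gives (8t - 2) / (√(t^2 + 8*t - 2) + t).
Divide numerator and denominator by t: the limit is 8/(2·1) = 4.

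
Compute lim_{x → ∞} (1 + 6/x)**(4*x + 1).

Let L be the limit and take ln: ln L = lim (4x + 1)·ln(1 + 6/x) = lim (4x + 1)·(6/x + O(1/x²)) = 24.
Hence L = e^(24).

e^(24)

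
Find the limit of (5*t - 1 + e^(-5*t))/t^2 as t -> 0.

Direct substitution gives 0/0.
Apply L'Hôpital: lim (5 - 5*e^(-5*t))/(2*t), still 0/0.
After 2 applications of L'Hôpital's rule the quotient is (25*e^(-5*t))/(2); substituting t = 0 gives 25/2.

25/2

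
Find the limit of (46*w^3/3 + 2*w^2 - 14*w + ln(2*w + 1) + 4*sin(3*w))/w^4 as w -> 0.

Substitution gives 0/0; apply L'Hôpital's rule 4 times.
After differentiating numerator and denominator 4 times the quotient is (324*sin(3*w) - 96/(2*w + 1)^4)/(24); at w = 0 this is -4.

-4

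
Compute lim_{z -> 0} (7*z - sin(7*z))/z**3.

343/6

Direct substitution gives 0/0.
Apply L'Hôpital: lim (7 - 7*cos(7*z))/(3*z^2), still 0/0.
Apply L'Hôpital: lim (49*sin(7*z))/(6*z), still 0/0.
After 3 applications of L'Hôpital's rule the quotient is (343*cos(7*z))/(6); substituting z = 0 gives 343/6.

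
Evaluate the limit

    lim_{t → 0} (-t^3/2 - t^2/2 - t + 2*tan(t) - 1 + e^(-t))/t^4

1/24

Substitution gives 0/0; apply L'Hôpital's rule 4 times.
After differentiating numerator and denominator 4 times the quotient is ((16*(3*tan(t)^2 + 2)*e^(t)*tan(t)/cos(t)^2 + 1)*e^(-t))/(24); at t = 0 this is 1/24.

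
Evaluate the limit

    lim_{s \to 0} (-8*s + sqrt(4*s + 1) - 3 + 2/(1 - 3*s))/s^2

16

Substitution gives 0/0 (the numerator vanishes to order 2).
Expand each term to order s^2: the coefficient of s^2 in √(1 + 4s) is -2 and in 2·1/(1 - 3s) is 18.
Lower-order terms cancel with the polynomial part, so the numerator is (16)·s^2 + o(s^2), and the limit is (16)/(1) = 16.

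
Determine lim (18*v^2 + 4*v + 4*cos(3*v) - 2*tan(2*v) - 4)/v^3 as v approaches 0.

-16/3

Substitution gives 0/0; apply L'Hôpital's rule 3 times.
After differentiating numerator and denominator 3 times the quotient is (108*sin(3*v) - 96*tan(2*v)^4 - 128*tan(2*v)^2 - 32)/(6); at v = 0 this is -16/3.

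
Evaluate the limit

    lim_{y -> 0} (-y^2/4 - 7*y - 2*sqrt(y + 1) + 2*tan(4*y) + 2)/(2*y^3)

Substitution gives 0/0; apply L'Hôpital's rule 3 times.
After differentiating numerator and denominator 3 times the quotient is (768*tan(4*y)^2/cos(4*y)^2 + 256/cos(4*y)^2 - 3/(4*(y + 1)^(5/2)))/(12); at y = 0 this is 1021/48.

1021/48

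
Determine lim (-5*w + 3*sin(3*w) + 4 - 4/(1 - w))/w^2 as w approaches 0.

Substitution gives 0/0; apply L'Hôpital's rule 2 times.
After differentiating numerator and denominator 2 times the quotient is (-27*sin(3*w) + 8/(w - 1)^3)/(2); at w = 0 this is -4.

-4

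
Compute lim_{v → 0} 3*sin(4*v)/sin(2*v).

Substitution gives 0/0.
Divide numerator and denominator by v: sin(4v)/v → 4 and sin(2v)/v → 2, so the limit is 3·4/2 = 6.

6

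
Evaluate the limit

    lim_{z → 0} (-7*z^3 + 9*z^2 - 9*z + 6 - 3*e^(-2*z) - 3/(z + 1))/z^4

Substitution gives 0/0; apply L'Hôpital's rule 4 times.
After differentiating numerator and denominator 4 times the quotient is (-48*e^(-2*z) - 72/(z + 1)^5)/(24); at z = 0 this is -5.

-5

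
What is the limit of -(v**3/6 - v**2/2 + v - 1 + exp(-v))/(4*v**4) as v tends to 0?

-1/96

Direct substitution gives 0/0.
Apply L'Hôpital: lim (v^2/2 - v + 1 - e^(-v))/(-16*v^3), still 0/0.
Apply L'Hôpital: lim (v - 1 + e^(-v))/(-48*v^2), still 0/0.
Apply L'Hôpital: lim (1 - e^(-v))/(-96*v), still 0/0.
After 4 applications of L'Hôpital's rule the quotient is (e^(-v))/(-96); substituting v = 0 gives -1/96.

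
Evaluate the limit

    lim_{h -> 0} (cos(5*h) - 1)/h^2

-25/2

Direct substitution gives 0/0.
Apply L'Hôpital: lim (-5*sin(5*h))/(2*h), still 0/0.
After 2 applications of L'Hôpital's rule the quotient is (-25*cos(5*h))/(2); substituting h = 0 gives -25/2.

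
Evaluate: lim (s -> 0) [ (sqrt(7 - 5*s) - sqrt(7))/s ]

A 0/0 form; rationalise with √(7 - 5s) + √7. This collapses the numerator to -5s, leaving -5/(√(7 - 5s) + √7) → -5/(2√7) = -5*√(7)/14.

-5*√(7)/14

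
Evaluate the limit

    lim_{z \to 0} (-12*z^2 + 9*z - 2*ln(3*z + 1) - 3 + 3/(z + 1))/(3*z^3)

-7

Substitution gives 0/0 (the numerator vanishes to order 3).
Expand each term to order z^3: the coefficient of z^3 in -2·ln(1 + 3z) is -18 and in 3·1/(1 + z) is -3.
Lower-order terms cancel with the polynomial part, so the numerator is (-21)·z^3 + o(z^3), and the limit is (-21)/(3) = -7.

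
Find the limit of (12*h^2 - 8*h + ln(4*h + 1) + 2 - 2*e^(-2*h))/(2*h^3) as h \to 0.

Substitution gives 0/0; apply L'Hôpital's rule 3 times.
After differentiating numerator and denominator 3 times the quotient is (16*e^(-2*h) + 128/(4*h + 1)^3)/(12); at h = 0 this is 12.

12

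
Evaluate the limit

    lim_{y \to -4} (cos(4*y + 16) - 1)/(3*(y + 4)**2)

-8/3

Direct substitution gives 0/0.
Apply L'Hôpital: lim (-4*sin(4*y + 16))/(6*y + 24), still 0/0.
After 2 applications of L'Hôpital's rule the quotient is (-16*cos(4*y + 16))/(6); substituting y = -4 gives -8/3.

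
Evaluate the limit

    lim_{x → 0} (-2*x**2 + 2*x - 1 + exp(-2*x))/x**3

Direct substitution gives 0/0.
Apply L'Hôpital: lim (-4*x + 2 - 2*e^(-2*x))/(3*x^2), still 0/0.
Apply L'Hôpital: lim (-4 + 4*e^(-2*x))/(6*x), still 0/0.
After 3 applications of L'Hôpital's rule the quotient is (-8*e^(-2*x))/(6); substituting x = 0 gives -4/3.

-4/3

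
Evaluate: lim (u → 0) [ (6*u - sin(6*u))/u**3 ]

Direct substitution gives 0/0.
Apply L'Hôpital: lim (6 - 6*cos(6*u))/(3*u^2), still 0/0.
Apply L'Hôpital: lim (36*sin(6*u))/(6*u), still 0/0.
After 3 applications of L'Hôpital's rule the quotient is (216*cos(6*u))/(6); substituting u = 0 gives 36.

36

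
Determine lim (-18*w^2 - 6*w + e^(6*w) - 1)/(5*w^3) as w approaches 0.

36/5

Direct substitution gives 0/0.
Apply L'Hôpital: lim (-36*w + 6*e^(6*w) - 6)/(15*w^2), still 0/0.
Apply L'Hôpital: lim (36*e^(6*w) - 36)/(30*w), still 0/0.
After 3 applications of L'Hôpital's rule the quotient is (216*e^(6*w))/(30); substituting w = 0 gives 36/5.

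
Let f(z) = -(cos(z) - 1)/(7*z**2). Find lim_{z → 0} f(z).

1/14

Direct substitution gives 0/0.
Apply L'Hôpital: lim (-sin(z))/(-14*z), still 0/0.
After 2 applications of L'Hôpital's rule the quotient is (-cos(z))/(-14); substituting z = 0 gives 1/14.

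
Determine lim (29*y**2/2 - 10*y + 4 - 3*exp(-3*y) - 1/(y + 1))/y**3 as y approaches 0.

29/2

Substitution gives 0/0 (the numerator vanishes to order 3).
Expand each term to order y^3: the coefficient of y^3 in −1/(1 + y) is 1 and in -3·e^(-3y) is 27/2.
Lower-order terms cancel with the polynomial part, so the numerator is (29/2)·y^3 + o(y^3), and the limit is (29/2)/(1) = 29/2.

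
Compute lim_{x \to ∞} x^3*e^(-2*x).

0

Write as x^3/e^{2x}, an ∞/∞ form.
Exponential growth dominates any polynomial, so repeated L'Hôpital (or the standard result) gives 0.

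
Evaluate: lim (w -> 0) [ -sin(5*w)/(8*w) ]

Substitution gives 0/0.
Write it as (5/(-8))·sin(5w)/(5w); since sin(u)/u → 1, the limit is -5/8.

-5/8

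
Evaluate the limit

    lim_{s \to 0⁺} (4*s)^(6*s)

1

Base → 0⁺ and exponent → 0⁺: a 0^0 form.
Take logs: 6s·ln(4s). This is 0·(−∞); rewriting as ln(4s)/(1/(6s)) and applying L'Hôpital gives 0.
Hence the limit is e^0 = 1.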